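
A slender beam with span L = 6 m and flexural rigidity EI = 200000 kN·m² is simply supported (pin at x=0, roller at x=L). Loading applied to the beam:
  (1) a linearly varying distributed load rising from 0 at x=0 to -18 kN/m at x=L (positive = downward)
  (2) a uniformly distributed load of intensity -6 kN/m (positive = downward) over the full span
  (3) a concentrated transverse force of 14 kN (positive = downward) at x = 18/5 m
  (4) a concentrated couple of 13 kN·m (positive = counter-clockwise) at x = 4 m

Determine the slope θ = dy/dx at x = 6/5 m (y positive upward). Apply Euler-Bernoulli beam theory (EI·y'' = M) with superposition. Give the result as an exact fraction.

Load 1 — triangular load w₀=-18 kN/m (0→w₀ over full span):
  θ_1 = -w₀(7L⁴-30L²x²+15x⁴)/(360LEI) = -(-18)·(7·6⁴-30·6²·(6/5)²+15·(6/5)⁴)/(360·6·200000) = 2457/7812500 rad
Load 2 — uniform load w=-6 kN/m over full span:
  θ_2 = -w(L³-6Lx²+4x³)/(24EI) = -(-6)·(6³-6·6·(6/5)²+4·(6/5)³)/(24·200000) = 2673/12500000 rad
Load 3 — point force P=14 kN at a=18/5 m (b=L-a=12/5):
  θ_3 = -Pb(L²-b²-3x²)/(6LEI)  [x≤a] = -14·(12/5)·(6²-(12/5)²-3·(6/5)²)/(6·6·200000) = -189/1562500 rad
Load 4 — applied couple M₀=13 kN·m at a=4 m (b=L-a=2):
  θ_4 = (M₀x²/(2L)+C₁)/EI  [x≤a] with C₁=M₀(3b²-L²)/(6L)=-26/3 = (13·(6/5)²/(2·6)+(-26/3))/200000 = -533/15000000 rad
Superposition: θ = Σ θ_i = 139441/375000000 rad ≈ 0.000372 rad

θ(6/5) = 139441/375000000 rad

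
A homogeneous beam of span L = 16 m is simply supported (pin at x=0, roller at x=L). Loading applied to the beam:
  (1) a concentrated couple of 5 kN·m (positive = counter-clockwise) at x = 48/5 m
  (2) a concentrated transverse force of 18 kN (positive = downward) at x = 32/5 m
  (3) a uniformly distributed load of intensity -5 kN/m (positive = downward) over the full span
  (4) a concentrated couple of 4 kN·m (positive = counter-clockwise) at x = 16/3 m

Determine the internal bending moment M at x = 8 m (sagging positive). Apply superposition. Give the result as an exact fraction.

Load 1 — applied couple M₀=5 kN·m at a=48/5 m (b=L-a=32/5):
  M_1 = M₀x/L  [x≤a] = 5·8/16 = 5/2 kN·m
Load 2 — point force P=18 kN at a=32/5 m (b=L-a=48/5):
  M_2 = Pa(L-x)/L  [x>a] = 18·(32/5)·(16-8)/16 = 288/5 kN·m
Load 3 — uniform load w=-5 kN/m over full span:
  M_3 = wx(L-x)/2 = (-5)·8·(16-8)/2 = -160 kN·m
Load 4 — applied couple M₀=4 kN·m at a=16/3 m (b=L-a=32/3):
  M_4 = M₀x/L - M₀  [x>a] = 4·8/16 - 4 = -2 kN·m
Superposition: M = Σ M_i = -1019/10 kN·m ≈ -101.900000 kN·m

M(8) = -1019/10 kN·m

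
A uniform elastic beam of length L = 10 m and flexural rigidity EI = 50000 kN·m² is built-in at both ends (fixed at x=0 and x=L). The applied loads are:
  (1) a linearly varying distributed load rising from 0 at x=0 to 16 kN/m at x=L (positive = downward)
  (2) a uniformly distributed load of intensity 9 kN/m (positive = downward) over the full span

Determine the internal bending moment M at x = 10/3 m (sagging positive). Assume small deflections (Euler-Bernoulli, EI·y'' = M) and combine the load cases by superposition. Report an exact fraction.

M(10/3) = 3385/81 kN·m

Load 1 — triangular load w₀=16 kN/m (0→w₀ over full span):
  M_1 = 3w₀Lx/20 - w₀L²/30 - w₀x³/(6L) = 3·16·10·(10/3)/20 - 16·10²/30 - 16·(10/3)³/(6·10) = 1360/81 kN·m
Load 2 — uniform load w=9 kN/m over full span:
  M_2 = wLx/2 - wL²/12 - wx²/2 = 9·10·(10/3)/2 - 9·10²/12 - 9·(10/3)²/2 = 25 kN·m
Superposition: M = Σ M_i = 3385/81 kN·m ≈ 41.790123 kN·m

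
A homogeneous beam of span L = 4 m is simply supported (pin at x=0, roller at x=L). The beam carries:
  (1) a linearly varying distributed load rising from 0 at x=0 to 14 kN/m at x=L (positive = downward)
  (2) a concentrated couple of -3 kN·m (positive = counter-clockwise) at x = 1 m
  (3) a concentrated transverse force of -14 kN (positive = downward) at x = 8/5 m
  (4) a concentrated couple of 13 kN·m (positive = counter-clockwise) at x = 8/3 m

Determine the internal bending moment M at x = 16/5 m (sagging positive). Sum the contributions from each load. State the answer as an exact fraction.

M(16/5) = 534/125 kN·m

Load 1 — triangular load w₀=14 kN/m (0→w₀ over full span):
  M_1 = w₀Lx/6 - w₀x³/(6L) = 14·4·(16/5)/6 - 14·(16/5)³/(6·4) = 1344/125 kN·m
Load 2 — applied couple M₀=-3 kN·m at a=1 m (b=L-a=3):
  M_2 = M₀x/L - M₀  [x>a] = (-3)·(16/5)/4 - (-3) = 3/5 kN·m
Load 3 — point force P=-14 kN at a=8/5 m (b=L-a=12/5):
  M_3 = Pa(L-x)/L  [x>a] = (-14)·(8/5)·(4-(16/5))/4 = -112/25 kN·m
Load 4 — applied couple M₀=13 kN·m at a=8/3 m (b=L-a=4/3):
  M_4 = M₀x/L - M₀  [x>a] = 13·(16/5)/4 - 13 = -13/5 kN·m
Superposition: M = Σ M_i = 534/125 kN·m ≈ 4.272000 kN·m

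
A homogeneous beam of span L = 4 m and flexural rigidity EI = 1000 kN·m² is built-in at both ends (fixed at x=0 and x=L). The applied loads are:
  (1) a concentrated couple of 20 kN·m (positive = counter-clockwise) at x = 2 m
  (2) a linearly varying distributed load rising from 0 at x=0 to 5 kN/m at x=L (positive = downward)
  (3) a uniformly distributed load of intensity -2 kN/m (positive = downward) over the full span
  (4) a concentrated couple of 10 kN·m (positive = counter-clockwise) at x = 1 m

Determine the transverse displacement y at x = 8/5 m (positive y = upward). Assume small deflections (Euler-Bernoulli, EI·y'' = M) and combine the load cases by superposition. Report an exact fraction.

Load 1 — applied couple M₀=20 kN·m at a=2 m (b=L-a=2):
  y_1 = (R_Ax³/6 - M_Ax²/2)/EI  [x≤a] with R_A=15/2, M_A=5 = ((15/2)·(8/5)³/6 - 5·(8/5)²/2)/1000 = -4/3125 m
Load 2 — triangular load w₀=5 kN/m (0→w₀ over full span):
  y_2 = -w₀x²(L-x)²(x+2L)/(120LEI) = -5·(8/5)²·(4-(8/5))²·((8/5)+2·4)/(120·4·1000) = -576/390625 m
Load 3 — uniform load w=-2 kN/m over full span:
  y_3 = -wx²(L-x)²/(24EI) = -(-2)·(8/5)²·(4-(8/5))²/(24·1000) = 96/78125 m
Load 4 — applied couple M₀=10 kN·m at a=1 m (b=L-a=3):
  y_4 = (R_Ax³/6 - M_Ax²/2 - M₀(x-a)²/2)/EI  [x>a] with R_A=45/16, M_A=-15/8 = ((45/16)·(8/5)³/6 - (-15/8)·(8/5)²/2 - 10·((8/5)-1)²/2)/1000 = 63/25000 m
Superposition: y = Σ y_i = 3107/3125000 m ≈ 0.000994 m

y(8/5) = 3107/3125000 m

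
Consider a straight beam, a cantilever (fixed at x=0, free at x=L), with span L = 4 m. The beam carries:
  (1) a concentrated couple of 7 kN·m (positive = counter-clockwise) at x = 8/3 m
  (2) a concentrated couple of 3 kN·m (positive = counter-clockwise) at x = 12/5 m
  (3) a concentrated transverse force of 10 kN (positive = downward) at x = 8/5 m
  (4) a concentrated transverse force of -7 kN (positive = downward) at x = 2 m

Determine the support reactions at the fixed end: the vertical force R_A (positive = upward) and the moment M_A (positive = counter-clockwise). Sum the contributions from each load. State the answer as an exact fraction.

R_A = 3 kN, M_A = -8 kN·m

Load 1 — applied couple M₀=7 kN·m at a=8/3 m (b=L-a=4/3):
  R_A = 0 kN
  M_A = -M₀ = -7 kN·m
Load 2 — applied couple M₀=3 kN·m at a=12/5 m (b=L-a=8/5):
  R_A = 0 kN
  M_A = -M₀ = -3 kN·m
Load 3 — point force P=10 kN at a=8/5 m (b=L-a=12/5):
  R_A = P = 10 kN
  M_A = Pa = 10·(8/5) = 16 kN·m
Load 4 — point force P=-7 kN at a=2 m (b=L-a=2):
  R_A = P = (-7) = -7 kN
  M_A = Pa = (-7)·2 = -14 kN·m
Superposition: R_A = 3 kN, M_A = -8 kN·m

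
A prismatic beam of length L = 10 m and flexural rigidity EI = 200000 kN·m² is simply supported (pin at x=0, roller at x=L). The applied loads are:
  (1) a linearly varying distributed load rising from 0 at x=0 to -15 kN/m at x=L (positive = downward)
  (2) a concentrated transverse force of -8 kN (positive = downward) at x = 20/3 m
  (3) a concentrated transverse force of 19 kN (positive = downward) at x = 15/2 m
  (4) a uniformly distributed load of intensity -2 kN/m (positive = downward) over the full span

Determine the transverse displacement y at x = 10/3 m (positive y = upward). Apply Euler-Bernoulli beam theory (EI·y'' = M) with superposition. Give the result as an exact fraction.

y(10/3) = 29441/6220800 m

Load 1 — triangular load w₀=-15 kN/m (0→w₀ over full span):
  y_1 = -w₀x(7L⁴-10L²x²+3x⁴)/(360LEI) = -(-15)·(10/3)·(7·10⁴-10·10²·(10/3)²+3·(10/3)⁴)/(360·10·200000) = 1/243 m
Load 2 — point force P=-8 kN at a=20/3 m (b=L-a=10/3):
  y_2 = -Pbx(L²-b²-x²)/(6LEI)  [x≤a] = -(-8)·(10/3)·(10/3)·(10²-(10/3)²-(10/3)²)/(6·10·200000) = 7/12150 m
Load 3 — point force P=19 kN at a=15/2 m (b=L-a=5/2):
  y_3 = -Pbx(L²-b²-x²)/(6LEI)  [x≤a] = -19·(5/2)·(10/3)·(10²-(5/2)²-(10/3)²)/(6·10·200000) = -2261/2073600 m
Load 4 — uniform load w=-2 kN/m over full span:
  y_4 = -wx(L³-2Lx²+x³)/(24EI) = -(-2)·(10/3)·(10³-2·10·(10/3)²+(10/3)³)/(24·200000) = 11/9720 m
Superposition: y = Σ y_i = 29441/6220800 m ≈ 0.004733 m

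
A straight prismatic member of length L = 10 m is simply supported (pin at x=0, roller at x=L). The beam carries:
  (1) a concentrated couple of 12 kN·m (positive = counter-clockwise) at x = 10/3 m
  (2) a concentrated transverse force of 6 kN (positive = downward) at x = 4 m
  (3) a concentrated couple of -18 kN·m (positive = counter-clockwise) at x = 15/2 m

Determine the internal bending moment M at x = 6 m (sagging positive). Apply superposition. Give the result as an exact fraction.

Load 1 — applied couple M₀=12 kN·m at a=10/3 m (b=L-a=20/3):
  M_1 = M₀x/L - M₀  [x>a] = 12·6/10 - 12 = -24/5 kN·m
Load 2 — point force P=6 kN at a=4 m (b=L-a=6):
  M_2 = Pa(L-x)/L  [x>a] = 6·4·(10-6)/10 = 48/5 kN·m
Load 3 — applied couple M₀=-18 kN·m at a=15/2 m (b=L-a=5/2):
  M_3 = M₀x/L  [x≤a] = (-18)·6/10 = -54/5 kN·m
Superposition: M = Σ M_i = -6 kN·m ≈ -6.000000 kN·m

M(6) = -6 kN·m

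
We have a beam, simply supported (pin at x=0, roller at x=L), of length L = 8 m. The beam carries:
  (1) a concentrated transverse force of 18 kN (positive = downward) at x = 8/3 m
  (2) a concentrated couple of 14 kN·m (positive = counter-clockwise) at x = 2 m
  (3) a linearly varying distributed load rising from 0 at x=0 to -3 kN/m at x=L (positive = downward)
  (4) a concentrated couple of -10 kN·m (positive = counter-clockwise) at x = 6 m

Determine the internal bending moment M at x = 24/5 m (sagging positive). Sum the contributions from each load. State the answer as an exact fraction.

Load 1 — point force P=18 kN at a=8/3 m (b=L-a=16/3):
  M_1 = Pa(L-x)/L  [x>a] = 18·(8/3)·(8-(24/5))/8 = 96/5 kN·m
Load 2 — applied couple M₀=14 kN·m at a=2 m (b=L-a=6):
  M_2 = M₀x/L - M₀  [x>a] = 14·(24/5)/8 - 14 = -28/5 kN·m
Load 3 — triangular load w₀=-3 kN/m (0→w₀ over full span):
  M_3 = w₀Lx/6 - w₀x³/(6L) = (-3)·8·(24/5)/6 - (-3)·(24/5)³/(6·8) = -1536/125 kN·m
Load 4 — applied couple M₀=-10 kN·m at a=6 m (b=L-a=2):
  M_4 = M₀x/L  [x≤a] = (-10)·(24/5)/8 = -6 kN·m
Superposition: M = Σ M_i = -586/125 kN·m ≈ -4.688000 kN·m

M(24/5) = -586/125 kN·m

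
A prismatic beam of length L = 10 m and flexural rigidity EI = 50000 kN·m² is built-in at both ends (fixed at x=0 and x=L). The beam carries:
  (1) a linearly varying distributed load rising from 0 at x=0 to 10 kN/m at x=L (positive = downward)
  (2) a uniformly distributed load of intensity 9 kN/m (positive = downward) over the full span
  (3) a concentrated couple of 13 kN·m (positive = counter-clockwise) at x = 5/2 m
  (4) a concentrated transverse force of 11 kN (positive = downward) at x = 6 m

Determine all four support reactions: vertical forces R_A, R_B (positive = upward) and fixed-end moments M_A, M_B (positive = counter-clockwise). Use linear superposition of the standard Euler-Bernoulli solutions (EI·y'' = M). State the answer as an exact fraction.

R_A = 130669/2000 kN, M_A = 139747/1200 kN·m, R_B = 171331/2000 kN, M_B = -54711/400 kN·m

Load 1 — triangular load w₀=10 kN/m (0→w₀ over full span):
  R_A = 3w₀L/20 = 3·10·10/20 = 15 kN
  M_A = w₀L²/30 = 10·10²/30 = 100/3 kN·m
  R_B = 7w₀L/20 = 7·10·10/20 = 35 kN
  M_B = -w₀L²/20 = -10·10²/20 = -50 kN·m
Load 2 — uniform load w=9 kN/m over full span:
  R_A = wL/2 = 9·10/2 = 45 kN
  M_A = wL²/12 = 9·10²/12 = 75 kN·m
  R_B = wL/2 = 9·10/2 = 45 kN
  M_B = -wL²/12 = -9·10²/12 = -75 kN·m
Load 3 — applied couple M₀=13 kN·m at a=5/2 m (b=L-a=15/2):
  R_A = 6M₀ab/L³ = 6·13·(5/2)·(15/2)/10³ = 117/80 kN
  M_A = M₀b(2a-b)/L² = 13·(15/2)·(2·(5/2)-(15/2))/10² = -39/16 kN·m
  R_B = -6M₀ab/L³ = -6·13·(5/2)·(15/2)/10³ = -117/80 kN
  M_B = M₀a(2b-a)/L² = 13·(5/2)·(2·(15/2)-(5/2))/10² = 65/16 kN·m
Load 4 — point force P=11 kN at a=6 m (b=L-a=4):
  R_A = Pb²(3a+b)/L³ = 11·4²·(3·6+4)/10³ = 484/125 kN
  M_A = Pab²/L² = 11·6·4²/10² = 264/25 kN·m
  R_B = Pa²(a+3b)/L³ = 11·6²·(6+3·4)/10³ = 891/125 kN
  M_B = -Pa²b/L² = -11·6²·4/10² = -396/25 kN·m
Superposition: R_A = 130669/2000 kN, M_A = 139747/1200 kN·m, R_B = 171331/2000 kN, M_B = -54711/400 kN·m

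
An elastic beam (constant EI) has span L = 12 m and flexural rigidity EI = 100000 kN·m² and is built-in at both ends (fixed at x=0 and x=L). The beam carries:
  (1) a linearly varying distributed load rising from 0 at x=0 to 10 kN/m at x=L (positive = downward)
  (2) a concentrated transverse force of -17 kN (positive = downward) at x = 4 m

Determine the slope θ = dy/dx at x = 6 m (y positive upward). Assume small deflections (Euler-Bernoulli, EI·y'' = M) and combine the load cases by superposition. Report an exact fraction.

Load 1 — triangular load w₀=10 kN/m (0→w₀ over full span):
  θ_1 = -w₀(2x(L-x)(L-2x)(x+2L)+x²(L-x)²)/(120LEI) = -10·(2·6·(12-6)·(12-2·6)·(6+2·12)+6²·(12-6)²)/(120·12·100000) = -9/100000 rad
Load 2 — point force P=-17 kN at a=4 m (b=L-a=8):
  θ_2 = Pa²(L-x)(2bL-(3b+a)(L-x))/(2L³EI)  [x>a] = (-17)·4²·(12-6)·(2·8·12-(3·8+4)·(12-6))/(2·12³·100000) = -17/150000 rad
Superposition: θ = Σ θ_i = -61/300000 rad ≈ -0.000203 rad

θ(6) = -61/300000 rad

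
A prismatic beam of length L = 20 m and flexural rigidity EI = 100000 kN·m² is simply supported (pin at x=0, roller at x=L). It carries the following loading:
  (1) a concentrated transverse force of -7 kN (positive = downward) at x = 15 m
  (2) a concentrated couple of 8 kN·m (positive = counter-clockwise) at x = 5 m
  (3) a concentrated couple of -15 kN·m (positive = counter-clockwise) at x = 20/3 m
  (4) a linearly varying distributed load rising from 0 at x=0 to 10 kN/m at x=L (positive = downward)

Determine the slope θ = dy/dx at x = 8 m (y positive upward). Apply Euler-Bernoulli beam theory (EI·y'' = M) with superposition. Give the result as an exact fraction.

θ(8) = -192377/36000000 rad

Load 1 — point force P=-7 kN at a=15 m (b=L-a=5):
  θ_1 = -Pb(L²-b²-3x²)/(6LEI)  [x≤a] = -(-7)·5·(20²-5²-3·8²)/(6·20·100000) = 427/800000 rad
Load 2 — applied couple M₀=8 kN·m at a=5 m (b=L-a=15):
  θ_2 = (M₀x²/(2L)-M₀(x-a)+C₁)/EI  [x>a] with C₁=M₀(3b²-L²)/(6L)=55/3 = (8·8²/(2·20)-8·(8-5)+(55/3))/100000 = 107/1500000 rad
Load 3 — applied couple M₀=-15 kN·m at a=20/3 m (b=L-a=40/3):
  θ_3 = (M₀x²/(2L)-M₀(x-a)+C₁)/EI  [x>a] with C₁=M₀(3b²-L²)/(6L)=-50/3 = ((-15)·8²/(2·20)-(-15)·(8-(20/3))+(-50/3))/100000 = -31/150000 rad
Load 4 — triangular load w₀=10 kN/m (0→w₀ over full span):
  θ_4 = -w₀(7L⁴-30L²x²+15x⁴)/(360LEI) = -10·(7·20⁴-30·20²·8²+15·8⁴)/(360·20·100000) = -323/56250 rad
Superposition: θ = Σ θ_i = -192377/36000000 rad ≈ -0.005344 rad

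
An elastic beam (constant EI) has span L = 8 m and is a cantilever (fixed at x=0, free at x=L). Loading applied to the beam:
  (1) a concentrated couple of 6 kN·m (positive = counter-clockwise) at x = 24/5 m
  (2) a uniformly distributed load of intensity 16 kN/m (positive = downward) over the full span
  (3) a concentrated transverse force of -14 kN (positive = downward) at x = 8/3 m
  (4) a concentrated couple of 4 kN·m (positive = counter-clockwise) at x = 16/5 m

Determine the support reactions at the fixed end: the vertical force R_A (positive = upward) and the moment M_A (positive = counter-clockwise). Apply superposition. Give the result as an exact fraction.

Load 1 — applied couple M₀=6 kN·m at a=24/5 m (b=L-a=16/5):
  R_A = 0 kN
  M_A = -M₀ = -6 kN·m
Load 2 — uniform load w=16 kN/m over full span:
  R_A = wL = 16·8 = 128 kN
  M_A = wL²/2 = 16·8²/2 = 512 kN·m
Load 3 — point force P=-14 kN at a=8/3 m (b=L-a=16/3):
  R_A = P = (-14) = -14 kN
  M_A = Pa = (-14)·(8/3) = -112/3 kN·m
Load 4 — applied couple M₀=4 kN·m at a=16/5 m (b=L-a=24/5):
  R_A = 0 kN
  M_A = -M₀ = -4 kN·m
Superposition: R_A = 114 kN, M_A = 1394/3 kN·m

R_A = 114 kN, M_A = 1394/3 kN·m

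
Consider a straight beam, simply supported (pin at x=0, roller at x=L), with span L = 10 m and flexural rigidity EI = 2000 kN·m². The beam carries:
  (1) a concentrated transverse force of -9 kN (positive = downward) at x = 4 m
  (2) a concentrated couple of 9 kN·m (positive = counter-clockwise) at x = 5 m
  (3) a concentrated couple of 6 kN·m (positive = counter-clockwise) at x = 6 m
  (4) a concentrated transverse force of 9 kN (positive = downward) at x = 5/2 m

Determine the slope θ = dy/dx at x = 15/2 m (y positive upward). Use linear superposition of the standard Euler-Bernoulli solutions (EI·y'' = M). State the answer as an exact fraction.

Load 1 — point force P=-9 kN at a=4 m (b=L-a=6):
  θ_1 = -Pa(2L²-6Lx+3x²+a²)/(6LEI)  [x>a] = -(-9)·4·(2·10²-6·10·(15/2)+3·(15/2)²+4²)/(6·10·2000) = -783/40000 rad
Load 2 — applied couple M₀=9 kN·m at a=5 m (b=L-a=5):
  θ_2 = (M₀x²/(2L)-M₀(x-a)+C₁)/EI  [x>a] with C₁=M₀(3b²-L²)/(6L)=-15/4 = (9·(15/2)²/(2·10)-9·((15/2)-5)+(-15/4))/2000 = -3/6400 rad
Load 3 — applied couple M₀=6 kN·m at a=6 m (b=L-a=4):
  θ_3 = (M₀x²/(2L)-M₀(x-a)+C₁)/EI  [x>a] with C₁=M₀(3b²-L²)/(6L)=-26/5 = (6·(15/2)²/(2·10)-6·((15/2)-6)+(-26/5))/2000 = 107/80000 rad
Load 4 — point force P=9 kN at a=5/2 m (b=L-a=15/2):
  θ_4 = -Pa(2L²-6Lx+3x²+a²)/(6LEI)  [x>a] = -9·(5/2)·(2·10²-6·10·(15/2)+3·(15/2)²+(5/2)²)/(6·10·2000) = 9/640 rad
Superposition: θ = Σ θ_i = -743/160000 rad ≈ -0.004644 rad

θ(15/2) = -743/160000 rad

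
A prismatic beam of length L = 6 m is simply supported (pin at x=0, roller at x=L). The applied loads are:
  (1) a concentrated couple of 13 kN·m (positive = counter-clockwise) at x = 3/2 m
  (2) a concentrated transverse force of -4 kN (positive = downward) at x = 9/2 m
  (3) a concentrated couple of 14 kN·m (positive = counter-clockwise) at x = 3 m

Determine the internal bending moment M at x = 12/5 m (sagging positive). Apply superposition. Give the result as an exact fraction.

M(12/5) = -23/5 kN·m

Load 1 — applied couple M₀=13 kN·m at a=3/2 m (b=L-a=9/2):
  M_1 = M₀x/L - M₀  [x>a] = 13·(12/5)/6 - 13 = -39/5 kN·m
Load 2 — point force P=-4 kN at a=9/2 m (b=L-a=3/2):
  M_2 = Pbx/L  [x≤a] = (-4)·(3/2)·(12/5)/6 = -12/5 kN·m
Load 3 — applied couple M₀=14 kN·m at a=3 m (b=L-a=3):
  M_3 = M₀x/L  [x≤a] = 14·(12/5)/6 = 28/5 kN·m
Superposition: M = Σ M_i = -23/5 kN·m ≈ -4.600000 kN·m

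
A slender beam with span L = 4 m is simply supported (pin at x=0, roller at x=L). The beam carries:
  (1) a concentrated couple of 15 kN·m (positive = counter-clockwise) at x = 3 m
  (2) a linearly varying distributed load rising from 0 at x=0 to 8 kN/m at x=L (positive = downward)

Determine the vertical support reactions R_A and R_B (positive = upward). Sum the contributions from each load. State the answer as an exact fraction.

Load 1 — applied couple M₀=15 kN·m at a=3 m (b=L-a=1):
  R_A = M₀/L = 15/4 kN
  R_B = -M₀/L = -15/4 kN
Load 2 — triangular load w₀=8 kN/m (0→w₀ over full span):
  R_A = w₀L/6 = 8·4/6 = 16/3 kN
  R_B = w₀L/3 = 8·4/3 = 32/3 kN
Superposition: R_A = 109/12 kN, R_B = 83/12 kN

R_A = 109/12 kN, R_B = 83/12 kN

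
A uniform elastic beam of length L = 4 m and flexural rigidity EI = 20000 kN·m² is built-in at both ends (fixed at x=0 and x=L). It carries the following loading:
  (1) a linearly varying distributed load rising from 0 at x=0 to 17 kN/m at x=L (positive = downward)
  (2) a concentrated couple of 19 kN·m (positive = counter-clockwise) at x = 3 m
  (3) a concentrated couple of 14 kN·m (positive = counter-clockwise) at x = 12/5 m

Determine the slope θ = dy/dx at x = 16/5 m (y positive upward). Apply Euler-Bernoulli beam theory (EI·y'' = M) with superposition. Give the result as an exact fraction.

θ(16/5) = 8879/18750000 rad

Load 1 — triangular load w₀=17 kN/m (0→w₀ over full span):
  θ_1 = -w₀(2x(L-x)(L-2x)(x+2L)+x²(L-x)²)/(120LEI) = -17·(2·(16/5)·(4-(16/5))·(4-2·(16/5))·((16/5)+2·4)+(16/5)²·(4-(16/5))²)/(120·4·20000) = 272/1171875 rad
Load 2 — applied couple M₀=19 kN·m at a=3 m (b=L-a=1):
  θ_2 = (R_Ax²/2 - M_Ax - M₀(x-a))/EI  [x>a] with R_A=171/32, M_A=95/16 = ((171/32)·(16/5)²/2 - (95/16)·(16/5) - 19·((16/5)-3))/20000 = 57/250000 rad
Load 3 — applied couple M₀=14 kN·m at a=12/5 m (b=L-a=8/5):
  θ_3 = (R_Ax²/2 - M_Ax - M₀(x-a))/EI  [x>a] with R_A=126/25, M_A=112/25 = ((126/25)·(16/5)²/2 - (112/25)·(16/5) - 14·((16/5)-(12/5)))/20000 = 21/1562500 rad
Superposition: θ = Σ θ_i = 8879/18750000 rad ≈ 0.000474 rad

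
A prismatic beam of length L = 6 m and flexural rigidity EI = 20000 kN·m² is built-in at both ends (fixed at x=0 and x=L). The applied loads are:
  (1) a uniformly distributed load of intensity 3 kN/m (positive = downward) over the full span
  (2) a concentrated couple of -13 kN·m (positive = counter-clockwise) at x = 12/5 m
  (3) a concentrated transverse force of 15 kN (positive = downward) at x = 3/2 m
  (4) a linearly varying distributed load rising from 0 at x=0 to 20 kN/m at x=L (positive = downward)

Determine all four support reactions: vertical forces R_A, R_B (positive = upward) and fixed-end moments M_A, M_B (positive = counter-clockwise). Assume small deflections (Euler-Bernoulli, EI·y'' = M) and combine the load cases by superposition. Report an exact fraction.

Load 1 — uniform load w=3 kN/m over full span:
  R_A = wL/2 = 3·6/2 = 9 kN
  M_A = wL²/12 = 3·6²/12 = 9 kN·m
  R_B = wL/2 = 3·6/2 = 9 kN
  M_B = -wL²/12 = -3·6²/12 = -9 kN·m
Load 2 — applied couple M₀=-13 kN·m at a=12/5 m (b=L-a=18/5):
  R_A = 6M₀ab/L³ = 6·(-13)·(12/5)·(18/5)/6³ = -78/25 kN
  M_A = M₀b(2a-b)/L² = (-13)·(18/5)·(2·(12/5)-(18/5))/6² = -39/25 kN·m
  R_B = -6M₀ab/L³ = -6·(-13)·(12/5)·(18/5)/6³ = 78/25 kN
  M_B = M₀a(2b-a)/L² = (-13)·(12/5)·(2·(18/5)-(12/5))/6² = -104/25 kN·m
Load 3 — point force P=15 kN at a=3/2 m (b=L-a=9/2):
  R_A = Pb²(3a+b)/L³ = 15·(9/2)²·(3·(3/2)+(9/2))/6³ = 405/32 kN
  M_A = Pab²/L² = 15·(3/2)·(9/2)²/6² = 405/32 kN·m
  R_B = Pa²(a+3b)/L³ = 15·(3/2)²·((3/2)+3·(9/2))/6³ = 75/32 kN
  M_B = -Pa²b/L² = -15·(3/2)²·(9/2)/6² = -135/32 kN·m
Load 4 — triangular load w₀=20 kN/m (0→w₀ over full span):
  R_A = 3w₀L/20 = 3·20·6/20 = 18 kN
  M_A = w₀L²/30 = 20·6²/30 = 24 kN·m
  R_B = 7w₀L/20 = 7·20·6/20 = 42 kN
  M_B = -w₀L²/20 = -20·6²/20 = -36 kN·m
Superposition: R_A = 29229/800 kN, M_A = 35277/800 kN·m, R_B = 45171/800 kN, M_B = -42703/800 kN·m

R_A = 29229/800 kN, M_A = 35277/800 kN·m, R_B = 45171/800 kN, M_B = -42703/800 kN·m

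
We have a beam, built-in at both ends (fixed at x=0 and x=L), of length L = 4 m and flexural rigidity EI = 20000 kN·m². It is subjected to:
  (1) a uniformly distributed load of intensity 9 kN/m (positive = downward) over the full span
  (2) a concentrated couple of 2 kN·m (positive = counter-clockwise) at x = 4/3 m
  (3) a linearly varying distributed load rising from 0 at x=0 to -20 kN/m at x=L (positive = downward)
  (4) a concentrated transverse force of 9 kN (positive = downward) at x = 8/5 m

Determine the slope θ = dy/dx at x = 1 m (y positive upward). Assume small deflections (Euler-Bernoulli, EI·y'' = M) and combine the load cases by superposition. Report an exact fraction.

Load 1 — uniform load w=9 kN/m over full span:
  θ_1 = -wx(L-x)(L-2x)/(12EI) = -9·1·(4-1)·(4-2·1)/(12·20000) = -9/40000 rad
Load 2 — applied couple M₀=2 kN·m at a=4/3 m (b=L-a=8/3):
  θ_2 = (R_Ax²/2 - M_Ax)/EI  [x≤a] with R_A=2/3, M_A=0 = ((2/3)·1²/2 - 0·1)/20000 = 1/60000 rad
Load 3 — triangular load w₀=-20 kN/m (0→w₀ over full span):
  θ_3 = -w₀(2x(L-x)(L-2x)(x+2L)+x²(L-x)²)/(120LEI) = -(-20)·(2·1·(4-1)·(4-2·1)·(1+2·4)+1²·(4-1)²)/(120·4·20000) = 39/160000 rad
Load 4 — point force P=9 kN at a=8/5 m (b=L-a=12/5):
  θ_4 = -Pb²x(2aL-(3a+b)x)/(2L³EI)  [x≤a] = -9·(12/5)²·1·(2·(8/5)·4-(3·(8/5)+(12/5))·1)/(2·4³·20000) = -567/5000000 rad
Superposition: θ = Σ θ_i = -4679/60000000 rad ≈ -0.000078 rad

θ(1) = -4679/60000000 rad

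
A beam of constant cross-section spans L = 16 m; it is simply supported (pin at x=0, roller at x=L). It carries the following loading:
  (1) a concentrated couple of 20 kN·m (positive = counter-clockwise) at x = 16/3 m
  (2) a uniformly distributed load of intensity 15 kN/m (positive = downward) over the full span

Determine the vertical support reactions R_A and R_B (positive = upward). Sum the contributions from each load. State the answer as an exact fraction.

Load 1 — applied couple M₀=20 kN·m at a=16/3 m (b=L-a=32/3):
  R_A = M₀/L = 20/16 = 5/4 kN
  R_B = -M₀/L = -20/16 = -5/4 kN
Load 2 — uniform load w=15 kN/m over full span:
  R_A = wL/2 = 15·16/2 = 120 kN
  R_B = wL/2 = 15·16/2 = 120 kN
Superposition: R_A = 485/4 kN, R_B = 475/4 kN

R_A = 485/4 kN, R_B = 475/4 kN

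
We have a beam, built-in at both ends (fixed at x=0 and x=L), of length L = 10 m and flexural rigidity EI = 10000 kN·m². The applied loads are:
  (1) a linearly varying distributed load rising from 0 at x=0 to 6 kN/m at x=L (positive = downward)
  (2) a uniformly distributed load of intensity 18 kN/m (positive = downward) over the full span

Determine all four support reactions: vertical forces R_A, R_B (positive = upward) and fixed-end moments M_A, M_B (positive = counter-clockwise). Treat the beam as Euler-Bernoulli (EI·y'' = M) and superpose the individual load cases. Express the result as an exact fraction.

Load 1 — triangular load w₀=6 kN/m (0→w₀ over full span):
  R_A = 3w₀L/20 = 3·6·10/20 = 9 kN
  M_A = w₀L²/30 = 6·10²/30 = 20 kN·m
  R_B = 7w₀L/20 = 7·6·10/20 = 21 kN
  M_B = -w₀L²/20 = -6·10²/20 = -30 kN·m
Load 2 — uniform load w=18 kN/m over full span:
  R_A = wL/2 = 18·10/2 = 90 kN
  M_A = wL²/12 = 18·10²/12 = 150 kN·m
  R_B = wL/2 = 18·10/2 = 90 kN
  M_B = -wL²/12 = -18·10²/12 = -150 kN·m
Superposition: R_A = 99 kN, M_A = 170 kN·m, R_B = 111 kN, M_B = -180 kN·m

R_A = 99 kN, M_A = 170 kN·m, R_B = 111 kN, M_B = -180 kN·m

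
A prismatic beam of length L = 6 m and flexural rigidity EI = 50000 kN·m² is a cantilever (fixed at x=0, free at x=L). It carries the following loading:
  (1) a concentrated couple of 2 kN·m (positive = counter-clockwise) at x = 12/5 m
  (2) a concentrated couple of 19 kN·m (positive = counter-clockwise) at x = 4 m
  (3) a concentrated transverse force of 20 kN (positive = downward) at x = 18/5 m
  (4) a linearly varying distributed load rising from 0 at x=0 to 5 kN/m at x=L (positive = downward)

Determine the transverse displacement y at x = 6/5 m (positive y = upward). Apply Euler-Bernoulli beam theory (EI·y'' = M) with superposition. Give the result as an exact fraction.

Load 1 — applied couple M₀=2 kN·m at a=12/5 m (b=L-a=18/5):
  y_1 = M₀x²/(2EI)  [x≤a] = 2·(6/5)²/(2·50000) = 9/312500 m
Load 2 — applied couple M₀=19 kN·m at a=4 m (b=L-a=2):
  y_2 = M₀x²/(2EI)  [x≤a] = 19·(6/5)²/(2·50000) = 171/625000 m
Load 3 — point force P=20 kN at a=18/5 m (b=L-a=12/5):
  y_3 = -Px²(3a-x)/(6EI)  [x≤a] = -20·(6/5)²·(3·(18/5)-(6/5))/(6·50000) = -72/78125 m
Load 4 — triangular load w₀=5 kN/m (0→w₀ over full span):
  y_4 = (w₀Lx³/12-w₀L²x²/6-w₀x⁵/(120L))/EI = (5·6·(6/5)³/12-5·6²·(6/5)²/6-5·(6/5)⁵/(120·6))/50000 = -60777/78125000 m
Superposition: y = Σ y_i = -13644/9765625 m ≈ -0.001397 m

y(6/5) = -13644/9765625 m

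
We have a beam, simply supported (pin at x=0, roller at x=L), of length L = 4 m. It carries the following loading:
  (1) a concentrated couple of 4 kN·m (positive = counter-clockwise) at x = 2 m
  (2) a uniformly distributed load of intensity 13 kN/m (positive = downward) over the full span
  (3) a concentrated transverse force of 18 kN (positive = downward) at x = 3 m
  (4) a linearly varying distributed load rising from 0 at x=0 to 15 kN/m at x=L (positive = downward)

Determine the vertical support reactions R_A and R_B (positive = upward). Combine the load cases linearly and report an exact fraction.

Load 1 — applied couple M₀=4 kN·m at a=2 m (b=L-a=2):
  R_A = M₀/L = 4/4 = 1 kN
  R_B = -M₀/L = -4/4 = -1 kN
Load 2 — uniform load w=13 kN/m over full span:
  R_A = wL/2 = 13·4/2 = 26 kN
  R_B = wL/2 = 13·4/2 = 26 kN
Load 3 — point force P=18 kN at a=3 m (b=L-a=1):
  R_A = Pb/L = 18·1/4 = 9/2 kN
  R_B = Pa/L = 18·3/4 = 27/2 kN
Load 4 — triangular load w₀=15 kN/m (0→w₀ over full span):
  R_A = w₀L/6 = 15·4/6 = 10 kN
  R_B = w₀L/3 = 15·4/3 = 20 kN
Superposition: R_A = 83/2 kN, R_B = 117/2 kN

R_A = 83/2 kN, R_B = 117/2 kN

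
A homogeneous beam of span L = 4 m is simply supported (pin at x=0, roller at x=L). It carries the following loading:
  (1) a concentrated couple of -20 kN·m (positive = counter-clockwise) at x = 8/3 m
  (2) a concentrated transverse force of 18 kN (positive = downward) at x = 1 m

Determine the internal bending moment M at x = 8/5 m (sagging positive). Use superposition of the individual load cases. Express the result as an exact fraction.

M(8/5) = 14/5 kN·m

Load 1 — applied couple M₀=-20 kN·m at a=8/3 m (b=L-a=4/3):
  M_1 = M₀x/L  [x≤a] = (-20)·(8/5)/4 = -8 kN·m
Load 2 — point force P=18 kN at a=1 m (b=L-a=3):
  M_2 = Pa(L-x)/L  [x>a] = 18·1·(4-(8/5))/4 = 54/5 kN·m
Superposition: M = Σ M_i = 14/5 kN·m ≈ 2.800000 kN·m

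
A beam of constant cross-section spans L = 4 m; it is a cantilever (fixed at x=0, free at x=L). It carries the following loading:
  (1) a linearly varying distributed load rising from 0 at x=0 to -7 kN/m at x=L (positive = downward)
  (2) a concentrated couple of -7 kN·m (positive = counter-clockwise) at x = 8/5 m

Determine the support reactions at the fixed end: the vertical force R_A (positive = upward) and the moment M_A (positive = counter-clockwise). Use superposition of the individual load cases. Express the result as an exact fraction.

R_A = -14 kN, M_A = -91/3 kN·m

Load 1 — triangular load w₀=-7 kN/m (0→w₀ over full span):
  R_A = w₀L/2 = (-7)·4/2 = -14 kN
  M_A = w₀L²/3 = (-7)·4²/3 = -112/3 kN·m
Load 2 — applied couple M₀=-7 kN·m at a=8/5 m (b=L-a=12/5):
  R_A = 0 kN
  M_A = -M₀ = -(-7) = 7 kN·m
Superposition: R_A = -14 kN, M_A = -91/3 kN·m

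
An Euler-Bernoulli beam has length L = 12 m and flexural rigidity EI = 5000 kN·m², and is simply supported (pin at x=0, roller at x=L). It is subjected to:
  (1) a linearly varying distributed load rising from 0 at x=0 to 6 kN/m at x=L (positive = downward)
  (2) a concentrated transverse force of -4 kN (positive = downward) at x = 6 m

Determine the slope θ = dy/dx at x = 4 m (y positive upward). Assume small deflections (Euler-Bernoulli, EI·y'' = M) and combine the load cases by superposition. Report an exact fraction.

θ(4) = -341/18750 rad

Load 1 — triangular load w₀=6 kN/m (0→w₀ over full span):
  θ_1 = -w₀(7L⁴-30L²x²+15x⁴)/(360LEI) = -6·(7·12⁴-30·12²·4²+15·4⁴)/(360·12·5000) = -208/9375 rad
Load 2 — point force P=-4 kN at a=6 m (b=L-a=6):
  θ_2 = -Pb(L²-b²-3x²)/(6LEI)  [x≤a] = -(-4)·6·(12²-6²-3·4²)/(6·12·5000) = 1/250 rad
Superposition: θ = Σ θ_i = -341/18750 rad ≈ -0.018187 rad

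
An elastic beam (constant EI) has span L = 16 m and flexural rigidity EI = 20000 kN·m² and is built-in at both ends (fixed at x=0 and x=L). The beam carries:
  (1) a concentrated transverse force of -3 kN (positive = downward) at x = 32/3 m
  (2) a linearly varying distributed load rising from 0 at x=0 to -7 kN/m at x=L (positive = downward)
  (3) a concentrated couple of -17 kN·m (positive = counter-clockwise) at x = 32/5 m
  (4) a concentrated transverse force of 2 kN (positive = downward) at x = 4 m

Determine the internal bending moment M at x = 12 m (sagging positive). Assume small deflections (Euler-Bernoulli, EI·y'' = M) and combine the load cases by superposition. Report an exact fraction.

Load 1 — point force P=-3 kN at a=32/3 m (b=L-a=16/3):
  M_1 = Pa²(a+3b)(L-x)/L³ - Pa²b/L²  [x>a] = (-3)·(32/3)²·((32/3)+3·(16/3))·(16-12)/16³ - (-3)·(32/3)²·(16/3)/16² = -16/9 kN·m
Load 2 — triangular load w₀=-7 kN/m (0→w₀ over full span):
  M_2 = 3w₀Lx/20 - w₀L²/30 - w₀x³/(6L) = 3·(-7)·16·12/20 - (-7)·16²/30 - (-7)·12³/(6·16) = -238/15 kN·m
Load 3 — applied couple M₀=-17 kN·m at a=32/5 m (b=L-a=48/5):
  M_3 = R_Ax - M_A - M₀  [x>a] with R_A=-153/100, M_A=-51/25 = (-153/100)·12 - (-51/25) - (-17) = 17/25 kN·m
Load 4 — point force P=2 kN at a=4 m (b=L-a=12):
  M_4 = Pa²(a+3b)(L-x)/L³ - Pa²b/L²  [x>a] = 2·4²·(4+3·12)·(16-12)/16³ - 2·4²·12/16² = -1/4 kN·m
Superposition: M = Σ M_i = -15493/900 kN·m ≈ -17.214444 kN·m

M(12) = -15493/900 kN·m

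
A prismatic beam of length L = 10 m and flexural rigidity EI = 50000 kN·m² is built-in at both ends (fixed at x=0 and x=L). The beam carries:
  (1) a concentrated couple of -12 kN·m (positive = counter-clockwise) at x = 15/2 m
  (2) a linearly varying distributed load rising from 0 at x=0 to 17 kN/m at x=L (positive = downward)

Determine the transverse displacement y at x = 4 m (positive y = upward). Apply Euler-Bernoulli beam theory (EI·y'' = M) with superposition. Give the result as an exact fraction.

y(4) = -2253/625000 m

Load 1 — applied couple M₀=-12 kN·m at a=15/2 m (b=L-a=5/2):
  y_1 = (R_Ax³/6 - M_Ax²/2)/EI  [x≤a] with R_A=-27/20, M_A=-15/4 = ((-27/20)·4³/6 - (-15/4)·4²/2)/50000 = 39/125000 m
Load 2 — triangular load w₀=17 kN/m (0→w₀ over full span):
  y_2 = -w₀x²(L-x)²(x+2L)/(120LEI) = -17·4²·(10-4)²·(4+2·10)/(120·10·50000) = -306/78125 m
Superposition: y = Σ y_i = -2253/625000 m ≈ -0.003605 m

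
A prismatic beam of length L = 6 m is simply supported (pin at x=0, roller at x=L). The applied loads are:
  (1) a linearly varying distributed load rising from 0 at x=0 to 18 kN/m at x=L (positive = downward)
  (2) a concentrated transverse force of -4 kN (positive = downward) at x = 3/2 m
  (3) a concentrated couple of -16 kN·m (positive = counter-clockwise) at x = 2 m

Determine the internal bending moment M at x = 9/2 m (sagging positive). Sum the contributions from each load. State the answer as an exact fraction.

Load 1 — triangular load w₀=18 kN/m (0→w₀ over full span):
  M_1 = w₀Lx/6 - w₀x³/(6L) = 18·6·(9/2)/6 - 18·(9/2)³/(6·6) = 567/16 kN·m
Load 2 — point force P=-4 kN at a=3/2 m (b=L-a=9/2):
  M_2 = Pa(L-x)/L  [x>a] = (-4)·(3/2)·(6-(9/2))/6 = -3/2 kN·m
Load 3 — applied couple M₀=-16 kN·m at a=2 m (b=L-a=4):
  M_3 = M₀x/L - M₀  [x>a] = (-16)·(9/2)/6 - (-16) = 4 kN·m
Superposition: M = Σ M_i = 607/16 kN·m ≈ 37.937500 kN·m

M(9/2) = 607/16 kN·m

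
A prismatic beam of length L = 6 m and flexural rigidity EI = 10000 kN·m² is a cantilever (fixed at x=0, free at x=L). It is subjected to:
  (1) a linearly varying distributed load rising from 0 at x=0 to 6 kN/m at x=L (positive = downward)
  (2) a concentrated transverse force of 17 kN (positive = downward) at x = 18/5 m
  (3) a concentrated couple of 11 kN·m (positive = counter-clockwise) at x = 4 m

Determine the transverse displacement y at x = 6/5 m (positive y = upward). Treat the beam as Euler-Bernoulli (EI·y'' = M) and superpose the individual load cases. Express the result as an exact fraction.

y(6/5) = -608787/78125000 m

Load 1 — triangular load w₀=6 kN/m (0→w₀ over full span):
  y_1 = (w₀Lx³/12-w₀L²x²/6-w₀x⁵/(120L))/EI = (6·6·(6/5)³/12-6·6²·(6/5)²/6-6·(6/5)⁵/(120·6))/10000 = -182331/39062500 m
Load 2 — point force P=17 kN at a=18/5 m (b=L-a=12/5):
  y_2 = -Px²(3a-x)/(6EI)  [x≤a] = -17·(6/5)²·(3·(18/5)-(6/5))/(6·10000) = -306/78125 m
Load 3 — applied couple M₀=11 kN·m at a=4 m (b=L-a=2):
  y_3 = M₀x²/(2EI)  [x≤a] = 11·(6/5)²/(2·10000) = 99/125000 m
Superposition: y = Σ y_i = -608787/78125000 m ≈ -0.007792 m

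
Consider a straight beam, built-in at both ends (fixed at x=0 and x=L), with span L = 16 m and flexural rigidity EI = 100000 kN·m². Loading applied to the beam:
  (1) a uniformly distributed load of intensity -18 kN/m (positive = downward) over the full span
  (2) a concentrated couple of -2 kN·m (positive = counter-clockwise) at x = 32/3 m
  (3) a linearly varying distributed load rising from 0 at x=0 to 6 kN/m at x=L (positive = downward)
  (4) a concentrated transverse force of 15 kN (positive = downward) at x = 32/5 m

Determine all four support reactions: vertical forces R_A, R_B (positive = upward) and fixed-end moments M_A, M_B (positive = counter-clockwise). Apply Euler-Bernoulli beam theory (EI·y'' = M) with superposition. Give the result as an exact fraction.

R_A = -18007/150 kN, M_A = -22418/75 kN·m, R_B = -15743/150 kN, M_B = 7104/25 kN·m

Load 1 — uniform load w=-18 kN/m over full span:
  R_A = wL/2 = (-18)·16/2 = -144 kN
  M_A = wL²/12 = (-18)·16²/12 = -384 kN·m
  R_B = wL/2 = (-18)·16/2 = -144 kN
  M_B = -wL²/12 = -(-18)·16²/12 = 384 kN·m
Load 2 — applied couple M₀=-2 kN·m at a=32/3 m (b=L-a=16/3):
  R_A = 6M₀ab/L³ = 6·(-2)·(32/3)·(16/3)/16³ = -1/6 kN
  M_A = M₀b(2a-b)/L² = (-2)·(16/3)·(2·(32/3)-(16/3))/16² = -2/3 kN·m
  R_B = -6M₀ab/L³ = -6·(-2)·(32/3)·(16/3)/16³ = 1/6 kN
  M_B = M₀a(2b-a)/L² = (-2)·(32/3)·(2·(16/3)-(32/3))/16² = 0 kN·m
Load 3 — triangular load w₀=6 kN/m (0→w₀ over full span):
  R_A = 3w₀L/20 = 3·6·16/20 = 72/5 kN
  M_A = w₀L²/30 = 6·16²/30 = 256/5 kN·m
  R_B = 7w₀L/20 = 7·6·16/20 = 168/5 kN
  M_B = -w₀L²/20 = -6·16²/20 = -384/5 kN·m
Load 4 — point force P=15 kN at a=32/5 m (b=L-a=48/5):
  R_A = Pb²(3a+b)/L³ = 15·(48/5)²·(3·(32/5)+(48/5))/16³ = 243/25 kN
  M_A = Pab²/L² = 15·(32/5)·(48/5)²/16² = 864/25 kN·m
  R_B = Pa²(a+3b)/L³ = 15·(32/5)²·((32/5)+3·(48/5))/16³ = 132/25 kN
  M_B = -Pa²b/L² = -15·(32/5)²·(48/5)/16² = -576/25 kN·m
Superposition: R_A = -18007/150 kN, M_A = -22418/75 kN·m, R_B = -15743/150 kN, M_B = 7104/25 kN·m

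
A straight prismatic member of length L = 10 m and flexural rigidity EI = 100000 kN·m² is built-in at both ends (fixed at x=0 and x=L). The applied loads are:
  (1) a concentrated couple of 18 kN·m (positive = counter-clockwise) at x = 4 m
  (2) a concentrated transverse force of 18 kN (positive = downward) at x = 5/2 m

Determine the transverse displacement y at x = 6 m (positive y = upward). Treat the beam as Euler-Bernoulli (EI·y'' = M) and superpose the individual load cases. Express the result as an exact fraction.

y(6) = -4767/25000000 m

Load 1 — applied couple M₀=18 kN·m at a=4 m (b=L-a=6):
  y_1 = (R_Ax³/6 - M_Ax²/2 - M₀(x-a)²/2)/EI  [x>a] with R_A=324/125, M_A=54/25 = ((324/125)·6³/6 - (54/25)·6²/2 - 18·(6-4)²/2)/100000 = 72/390625 m
Load 2 — point force P=18 kN at a=5/2 m (b=L-a=15/2):
  y_2 = -Pa²(L-x)²(3bL-(3b+a)(L-x))/(6L³EI)  [x>a] = -18·(5/2)²·(10-6)²·(3·(15/2)·10-(3·(15/2)+(5/2))·(10-6))/(6·10³·100000) = -3/8000 m
Superposition: y = Σ y_i = -4767/25000000 m ≈ -0.000191 m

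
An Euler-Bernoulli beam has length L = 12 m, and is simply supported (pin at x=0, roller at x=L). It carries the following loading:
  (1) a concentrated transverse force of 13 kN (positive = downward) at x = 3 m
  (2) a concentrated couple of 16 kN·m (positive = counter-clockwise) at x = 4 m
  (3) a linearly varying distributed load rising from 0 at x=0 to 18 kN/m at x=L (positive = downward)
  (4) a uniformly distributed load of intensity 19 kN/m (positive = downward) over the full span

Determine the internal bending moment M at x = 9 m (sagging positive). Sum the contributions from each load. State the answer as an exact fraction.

M(9) = 404 kN·m

Load 1 — point force P=13 kN at a=3 m (b=L-a=9):
  M_1 = Pa(L-x)/L  [x>a] = 13·3·(12-9)/12 = 39/4 kN·m
Load 2 — applied couple M₀=16 kN·m at a=4 m (b=L-a=8):
  M_2 = M₀x/L - M₀  [x>a] = 16·9/12 - 16 = -4 kN·m
Load 3 — triangular load w₀=18 kN/m (0→w₀ over full span):
  M_3 = w₀Lx/6 - w₀x³/(6L) = 18·12·9/6 - 18·9³/(6·12) = 567/4 kN·m
Load 4 — uniform load w=19 kN/m over full span:
  M_4 = wx(L-x)/2 = 19·9·(12-9)/2 = 513/2 kN·m
Superposition: M = Σ M_i = 404 kN·m ≈ 404.000000 kN·m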